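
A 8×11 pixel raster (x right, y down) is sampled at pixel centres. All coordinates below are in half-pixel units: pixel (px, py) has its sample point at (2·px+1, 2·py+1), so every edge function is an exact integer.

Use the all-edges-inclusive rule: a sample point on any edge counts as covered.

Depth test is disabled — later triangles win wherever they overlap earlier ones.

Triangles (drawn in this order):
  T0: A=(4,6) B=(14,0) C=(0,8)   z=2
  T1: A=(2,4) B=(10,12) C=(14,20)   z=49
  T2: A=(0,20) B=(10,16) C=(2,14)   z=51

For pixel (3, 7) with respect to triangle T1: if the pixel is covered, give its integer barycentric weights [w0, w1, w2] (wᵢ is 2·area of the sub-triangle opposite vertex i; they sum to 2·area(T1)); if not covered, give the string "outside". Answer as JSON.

T0:
  2·area = 4  (B↔C swapped to make it positive)
  edge (4, 6)→(0, 8): d=(-4,2) inclusive
  edge (0, 8)→(14, 0): d=(14,-8) inclusive
  edge (14, 0)→(4, 6): d=(-10,6) inclusive
    (4,1)@(9, 3): e=[2,2,0] → █  [on edge]
    (5,1)@(11, 3): e=[-2,18,-12] → ·
    (4,2)@(9, 5): e=[-6,30,-20] → ·
  covered (1 px):
    · · · · · · · ·
    · · · · █ · · ·
    · · · · · · · ·
    · · · · · · · ·
    · · · · · · · ·
    · · · · · · · ·
    · · · · · · · ·
    · · · · · · · ·
    · · · · · · · ·
    · · · · · · · ·
    · · · · · · · ·
T1:
  2·area = 32
  edge (2, 4)→(10, 12): d=(8,8) inclusive
  edge (10, 12)→(14, 20): d=(4,8) inclusive
  edge (14, 20)→(2, 4): d=(-12,-16) inclusive
    (0,1)@(1, 3): e=[0,36,-4] → ·  [on edge]
    (1,2)@(3, 5): e=[0,28,4] → █  [on edge]
    (2,2)@(5, 5): e=[-16,12,36] → ·
    (1,3)@(3, 7): e=[16,36,-20] → ·
    (2,3)@(5, 7): e=[0,20,12] → █  [on edge]
    (3,3)@(7, 7): e=[-16,4,44] → ·
    (2,4)@(5, 9): e=[16,28,-12] → ·
    (3,4)@(7, 9): e=[0,12,20] → █  [on edge]
    (4,4)@(9, 9): e=[-16,-4,52] → ·
    (3,5)@(7, 11): e=[16,20,-4] → ·
    (4,5)@(9, 11): e=[0,4,28] → █  [on edge]
    (5,5)@(11, 11): e=[-16,-12,60] → ·
    (5,6)@(11, 13): e=[0,-4,36] → ·  [on edge]
    (6,7)@(13, 15): e=[0,-12,44] → ·  [on edge]
    (7,8)@(15, 17): e=[0,-20,52] → ·  [on edge]
  covered (6 px):
    · · · · · · · ·
    · · · · · · · ·
    · █ · · · · · ·
    · · █ · · · · ·
    · · · █ · · · ·
    · · · · █ · · ·
    · · · · █ · · ·
    · · · · · █ · ·
    · · · · · · · ·
    · · · · · · · ·
    · · · · · · · ·
T2:
  2·area = 52  (B↔C swapped to make it positive)
  edge (0, 20)→(2, 14): d=(2,-6) inclusive
  edge (2, 14)→(10, 16): d=(8,2) inclusive
  edge (10, 16)→(0, 20): d=(-10,4) inclusive
    (2,2)@(5, 5): e=[0,-78,130] → ·  [on edge]
    (1,5)@(3, 11): e=[0,-26,78] → ·  [on edge]
    (1,7)@(3, 15): e=[8,6,38] → █
    (2,7)@(5, 15): e=[20,2,30] → █
    (3,7)@(7, 15): e=[32,-2,22] → ·
    (0,8)@(1, 17): e=[0,26,26] → █  [on edge]
    (3,8)@(7, 17): e=[36,14,2] → █
    (4,8)@(9, 17): e=[48,10,-6] → ·
    (0,9)@(1, 19): e=[4,42,6] → █
    (1,9)@(3, 19): e=[16,38,-2] → ·
    (2,9)@(5, 19): e=[28,34,-10] → ·
    (3,9)@(7, 19): e=[40,30,-18] → ·
  covered (7 px):
    · · · · · · · ·
    · · · · · · · ·
    · · · · · · · ·
    · · · · · · · ·
    · · · · · · · ·
    · · · · · · · ·
    · · · · · · · ·
    · █ █ · · · · ·
    █ █ █ █ · · · ·
    █ · · · · · · ·
    · · · · · · · ·

Final: "outside"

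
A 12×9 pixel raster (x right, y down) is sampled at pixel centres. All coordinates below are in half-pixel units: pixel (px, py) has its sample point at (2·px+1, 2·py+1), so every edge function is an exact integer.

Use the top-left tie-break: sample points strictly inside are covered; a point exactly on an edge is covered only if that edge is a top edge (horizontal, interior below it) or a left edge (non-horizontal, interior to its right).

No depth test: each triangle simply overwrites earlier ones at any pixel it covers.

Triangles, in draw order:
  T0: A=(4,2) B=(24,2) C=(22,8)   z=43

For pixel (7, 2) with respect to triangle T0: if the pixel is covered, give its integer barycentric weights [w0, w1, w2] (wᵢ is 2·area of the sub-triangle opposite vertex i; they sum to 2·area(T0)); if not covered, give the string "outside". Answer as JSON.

T0:
  2·area = 120
  edge (4, 2)→(24, 2): d=(20,0) top-left  bias=+0
  edge (24, 2)→(22, 8): d=(-2,6) right/bottom  bias=-1
  edge (22, 8)→(4, 2): d=(-18,-6) top-left  bias=+0
    (0,0)@(1, 1): e=[-20,140,0] → .  [on edge]
    (3,1)@(7, 3): e=[20,100,0] → X  [on edge]
    (4,1)@(9, 3): e=[20,88,12] → X
    (5,1)@(11, 3): e=[20,76,24] → X
    (6,1)@(13, 3): e=[20,64,36] → X
    (7,1)@(15, 3): e=[20,52,48] → X
    (8,1)@(17, 3): e=[20,40,60] → X
    (9,1)@(19, 3): e=[20,28,72] → X
    (10,1)@(21, 3): e=[20,16,84] → X
    (11,1)@(23, 3): e=[20,4,96] → X
    (3,2)@(7, 5): e=[60,96,-36] → .
    (4,2)@(9, 5): e=[60,84,-24] → .
    (6,2)@(13, 5): e=[60,60,0] → X  [on edge]
    (11,2)@(23, 5): e=[60,0,60] → .  [on edge]
    (9,3)@(19, 7): e=[100,20,0] → X  [on edge]
    (10,5)@(21, 11): e=[180,0,-60] → .  [on edge]
    (9,8)@(19, 17): e=[300,0,-180] → .  [on edge]
  covered (16 px):
    . . . . . . . . . . . .
    . . . X X X X X X X X X
    . . . . . . X X X X X .
    . . . . . . . . . X X .
    . . . . . . . . . . . .
    . . . . . . . . . . . .
    . . . . . . . . . . . .
    . . . . . . . . . . . .
    . . . . . . . . . . . .

Result: [48,12,60]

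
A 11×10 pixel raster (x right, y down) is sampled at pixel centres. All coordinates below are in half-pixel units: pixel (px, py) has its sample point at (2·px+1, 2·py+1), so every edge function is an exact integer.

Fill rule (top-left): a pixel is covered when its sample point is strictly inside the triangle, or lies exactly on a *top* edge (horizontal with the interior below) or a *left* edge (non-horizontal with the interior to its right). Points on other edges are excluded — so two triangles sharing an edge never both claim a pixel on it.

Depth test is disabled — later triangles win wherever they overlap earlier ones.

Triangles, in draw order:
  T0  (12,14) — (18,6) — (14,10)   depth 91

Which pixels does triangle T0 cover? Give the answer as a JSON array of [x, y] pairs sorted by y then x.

T0:
  2·area = 8  (B↔C swapped to make it positive)
  edge (12, 14)→(14, 10): d=(2,-4) top-left  bias=+0
  edge (14, 10)→(18, 6): d=(4,-4) top-left  bias=+0
  edge (18, 6)→(12, 14): d=(-6,8) right/bottom  bias=-1
    (10,1)@(21, 3): e=[14,0,-6] → ·  [on edge]
    (9,2)@(19, 5): e=[10,0,-2] → ·  [on edge]
    (8,3)@(17, 7): e=[6,0,2] → █  [on edge]
    (9,3)@(19, 7): e=[14,8,-14] → ·
    (7,4)@(15, 9): e=[2,0,6] → █  [on edge]
    (8,4)@(17, 9): e=[10,8,-10] → ·
    (6,5)@(13, 11): e=[-2,0,10] → ·  [on edge]
    (7,5)@(15, 11): e=[6,8,-6] → ·
    (5,6)@(11, 13): e=[-6,0,14] → ·  [on edge]
    (4,7)@(9, 15): e=[-10,0,18] → ·  [on edge]
    (3,8)@(7, 17): e=[-14,0,22] → ·  [on edge]
    (2,9)@(5, 19): e=[-18,0,26] → ·  [on edge]
  covered (2 px):
    · · · · · · · · · · ·
    · · · · · · · · · · ·
    · · · · · · · · · · ·
    · · · · · · · · █ · ·
    · · · · · · · █ · · ·
    · · · · · · · · · · ·
    · · · · · · · · · · ·
    · · · · · · · · · · ·
    · · · · · · · · · · ·
    · · · · · · · · · · ·

Answer: [[8,3],[7,4]]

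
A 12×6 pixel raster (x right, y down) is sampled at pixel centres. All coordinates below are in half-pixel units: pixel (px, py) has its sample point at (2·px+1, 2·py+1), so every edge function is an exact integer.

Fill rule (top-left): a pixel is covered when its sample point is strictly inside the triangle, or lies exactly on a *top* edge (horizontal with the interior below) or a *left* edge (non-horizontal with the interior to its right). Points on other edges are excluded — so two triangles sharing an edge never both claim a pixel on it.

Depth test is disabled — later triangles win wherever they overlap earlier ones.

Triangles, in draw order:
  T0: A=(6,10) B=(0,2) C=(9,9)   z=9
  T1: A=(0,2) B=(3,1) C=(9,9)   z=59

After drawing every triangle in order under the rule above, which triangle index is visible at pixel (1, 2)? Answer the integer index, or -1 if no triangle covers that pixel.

T0:
  2·area = 30
  edge (6, 10)→(0, 2): d=(-6,-8) top-left  bias=+0
  edge (0, 2)→(9, 9): d=(9,7) right/bottom  bias=-1
  edge (9, 9)→(6, 10): d=(-3,1) right/bottom  bias=-1
    (0,1)@(1, 3): e=[2,2,26] → X
    (1,1)@(3, 3): e=[18,-12,24] → .
    (0,2)@(1, 5): e=[-10,20,20] → .
    (1,2)@(3, 5): e=[6,6,18] → X
    (2,2)@(5, 5): e=[22,-8,16] → .
    (10,2)@(21, 5): e=[150,-120,0] → .  [on edge]
    (1,3)@(3, 7): e=[-6,24,12] → .
    (2,3)@(5, 7): e=[10,10,10] → X
    (3,3)@(7, 7): e=[26,-4,8] → .
    (7,3)@(15, 7): e=[90,-60,0] → .  [on edge]
    (2,4)@(5, 9): e=[-2,28,4] → .
    (3,4)@(7, 9): e=[14,14,2] → X
    (4,4)@(9, 9): e=[30,0,0] → .  [on edge]
    (1,5)@(3, 11): e=[-30,60,0] → .  [on edge]
  covered (4 px):
    . . . . . . . . . . . .
    X . . . . . . . . . . .
    . X . . . . . . . . . .
    . . X . . . . . . . . .
    . . . X . . . . . . . .
    . . . . . . . . . . . .
T1:
  2·area = 30
  edge (0, 2)→(3, 1): d=(3,-1) top-left  bias=+0
  edge (3, 1)→(9, 9): d=(6,8) right/bottom  bias=-1
  edge (9, 9)→(0, 2): d=(-9,-7) top-left  bias=+0
    (1,0)@(3, 1): e=[0,0,30] → .  [on edge]
    (1,1)@(3, 3): e=[6,12,12] → X
    (2,1)@(5, 3): e=[8,-4,26] → .
    (1,2)@(3, 5): e=[12,24,-6] → .
    (2,2)@(5, 5): e=[14,8,8] → X
    (3,2)@(7, 5): e=[16,-8,22] → .
    (2,3)@(5, 7): e=[20,20,-10] → .
    (3,3)@(7, 7): e=[22,4,4] → X
    (4,3)@(9, 7): e=[24,-12,18] → .
    (3,4)@(7, 9): e=[28,16,-14] → .
    (4,4)@(9, 9): e=[30,0,0] → .  [on edge]
  covered (3 px):
    . . . . . . . . . . . .
    . X . . . . . . . . . .
    . . X . . . . . . . . .
    . . . X . . . . . . . .
    . . . . . . . . . . . .
    . . . . . . . . . . . .

Z-buffer (winner per pixel, '.' = empty):
  . . . . . . . . . . . .
  0 1 . . . . . . . . . .
  . 0 1 . . . . . . . . .
  . . 0 1 . . . . . . . .
  . . . 0 . . . . . . . .
  . . . . . . . . . . . .

Result: 0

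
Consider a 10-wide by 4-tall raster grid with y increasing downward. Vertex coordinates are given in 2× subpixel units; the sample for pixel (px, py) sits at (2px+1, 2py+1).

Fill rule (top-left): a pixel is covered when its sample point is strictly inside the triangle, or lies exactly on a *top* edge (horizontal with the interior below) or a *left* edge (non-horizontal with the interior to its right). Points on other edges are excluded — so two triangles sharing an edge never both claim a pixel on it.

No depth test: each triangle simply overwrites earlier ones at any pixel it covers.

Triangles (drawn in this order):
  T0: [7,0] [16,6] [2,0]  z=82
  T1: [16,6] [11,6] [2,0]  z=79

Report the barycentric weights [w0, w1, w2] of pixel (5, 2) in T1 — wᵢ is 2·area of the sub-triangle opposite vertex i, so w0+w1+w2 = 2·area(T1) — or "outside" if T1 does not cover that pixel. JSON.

T0:
  2·area = 30
  edge (7, 0)→(16, 6): d=(9,6) right/bottom  bias=-1
  edge (16, 6)→(2, 0): d=(-14,-6) top-left  bias=+0
  edge (2, 0)→(7, 0): d=(5,0) top-left  bias=+0
    (2,0)@(5, 1): e=[21,4,5] → █
    (3,0)@(7, 1): e=[9,16,5] → █
    (4,0)@(9, 1): e=[-3,28,5] → ·
    (2,1)@(5, 3): e=[39,-24,15] → ·
    (3,1)@(7, 3): e=[27,-12,15] → ·
    (4,1)@(9, 3): e=[15,0,15] → █  [on edge]
    (5,1)@(11, 3): e=[3,12,15] → █
    (6,1)@(13, 3): e=[-9,24,15] → ·
    (4,2)@(9, 5): e=[33,-28,25] → ·
    (5,2)@(11, 5): e=[21,-16,25] → ·
  covered (4 px):
    · · █ █ · · · · · ·
    · · · · █ █ · · · ·
    · · · · · · · · · ·
    · · · · · · · · · ·
T1:
  2·area = 30
  edge (16, 6)→(11, 6): d=(-5,0) right/bottom  bias=-1
  edge (11, 6)→(2, 0): d=(-9,-6) top-left  bias=+0
  edge (2, 0)→(16, 6): d=(14,6) right/bottom  bias=-1
    (3,1)@(7, 3): e=[15,3,12] → █
    (4,1)@(9, 3): e=[15,15,0] → ·  [on edge]
    (3,2)@(7, 5): e=[5,-15,40] → ·
    (5,2)@(11, 5): e=[5,9,16] → █
    (6,2)@(13, 5): e=[5,21,4] → █
    (7,2)@(15, 5): e=[5,33,-8] → ·
    (5,3)@(11, 7): e=[-5,-9,44] → ·
    (6,3)@(13, 7): e=[-5,3,32] → ·
  covered (3 px):
    · · · · · · · · · ·
    · · · █ · · · · · ·
    · · · · · █ █ · · ·
    · · · · · · · · · ·

Answer: [9,16,5]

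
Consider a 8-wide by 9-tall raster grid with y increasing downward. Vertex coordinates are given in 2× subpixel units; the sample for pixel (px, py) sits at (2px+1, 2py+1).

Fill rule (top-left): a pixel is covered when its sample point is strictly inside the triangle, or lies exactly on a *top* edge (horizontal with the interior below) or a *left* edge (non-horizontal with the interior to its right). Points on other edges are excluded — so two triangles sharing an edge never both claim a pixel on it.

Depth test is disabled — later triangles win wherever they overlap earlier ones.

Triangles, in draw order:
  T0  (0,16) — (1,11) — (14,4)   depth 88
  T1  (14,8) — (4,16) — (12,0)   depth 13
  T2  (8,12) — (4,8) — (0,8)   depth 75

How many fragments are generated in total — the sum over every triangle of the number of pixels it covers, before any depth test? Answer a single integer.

T0:
  2·area = 58
  edge (0, 16)→(1, 11): d=(1,-5) top-left  bias=+0
  edge (1, 11)→(14, 4): d=(13,-7) top-left  bias=+0
  edge (14, 4)→(0, 16): d=(-14,12) right/bottom  bias=-1
    (1,0)@(3, 1): e=[0,-116,174] → ·  [on edge]
    (4,3)@(9, 7): e=[36,4,18] → #
    (5,3)@(11, 7): e=[46,18,-6] → ·
    (2,4)@(5, 9): e=[18,2,38] → #
    (3,4)@(7, 9): e=[28,16,14] → #
    (4,4)@(9, 9): e=[38,30,-10] → ·
    (0,5)@(1, 11): e=[0,0,58] → #  [on edge]
    (1,5)@(3, 11): e=[10,14,34] → #
    (3,5)@(7, 11): e=[30,42,-14] → ·
    (0,6)@(1, 13): e=[2,26,30] → #
    (2,6)@(5, 13): e=[22,54,-18] → ·
    (0,7)@(1, 15): e=[4,52,2] → #
  covered (9 px):
    · · · · · · · ·
    · · · · · · · ·
    · · · · · · · ·
    · · · · # · · ·
    · · # # · · · ·
    # # # · · · · ·
    # # · · · · · ·
    # · · · · · · ·
    · · · · · · · ·
T1:
  2·area = 96
  edge (14, 8)→(4, 16): d=(-10,8) right/bottom  bias=-1
  edge (4, 16)→(12, 0): d=(8,-16) top-left  bias=+0
  edge (12, 0)→(14, 8): d=(2,8) right/bottom  bias=-1
    (5,1)@(11, 3): e=[74,8,14] → #
    (6,1)@(13, 3): e=[58,40,-2] → ·
    (5,2)@(11, 5): e=[54,24,18] → #
    (6,2)@(13, 5): e=[38,56,2] → #
    (7,2)@(15, 5): e=[22,88,-14] → ·
    (4,3)@(9, 7): e=[50,8,38] → #
    (7,3)@(15, 7): e=[2,104,-10] → ·
    (4,4)@(9, 9): e=[30,24,42] → #
    (6,4)@(13, 9): e=[-2,88,10] → ·
    (3,5)@(7, 11): e=[26,8,62] → #
    (5,5)@(11, 11): e=[-6,72,30] → ·
    (3,6)@(7, 13): e=[6,24,66] → #
  covered (12 px):
    · · · · · · · ·
    · · · · · # · ·
    · · · · · # # ·
    · · · · # # # ·
    · · · · # # · ·
    · · · # # · · ·
    · · · # · · · ·
    · · # · · · · ·
    · · · · · · · ·
T2:
  2·area = 16  (B↔C swapped to make it positive)
  edge (8, 12)→(0, 8): d=(-8,-4) top-left  bias=+0
  edge (0, 8)→(4, 8): d=(4,0) top-left  bias=+0
  edge (4, 8)→(8, 12): d=(4,4) right/bottom  bias=-1
    (0,2)@(1, 5): e=[28,-12,0] → ·  [on edge]
    (1,3)@(3, 7): e=[20,-4,0] → ·  [on edge]
    (1,4)@(3, 9): e=[4,4,8] → #
    (2,4)@(5, 9): e=[12,4,0] → ·  [on edge]
    (1,5)@(3, 11): e=[-12,12,16] → ·
    (3,5)@(7, 11): e=[4,12,0] → ·  [on edge]
    (4,6)@(9, 13): e=[-4,20,0] → ·  [on edge]
    (5,7)@(11, 15): e=[-12,28,0] → ·  [on edge]
    (6,8)@(13, 17): e=[-20,36,0] → ·  [on edge]
  covered (1 px):
    · · · · · · · ·
    · · · · · · · ·
    · · · · · · · ·
    · · · · · · · ·
    · # · · · · · ·
    · · · · · · · ·
    · · · · · · · ·
    · · · · · · · ·
    · · · · · · · ·

Answer: 22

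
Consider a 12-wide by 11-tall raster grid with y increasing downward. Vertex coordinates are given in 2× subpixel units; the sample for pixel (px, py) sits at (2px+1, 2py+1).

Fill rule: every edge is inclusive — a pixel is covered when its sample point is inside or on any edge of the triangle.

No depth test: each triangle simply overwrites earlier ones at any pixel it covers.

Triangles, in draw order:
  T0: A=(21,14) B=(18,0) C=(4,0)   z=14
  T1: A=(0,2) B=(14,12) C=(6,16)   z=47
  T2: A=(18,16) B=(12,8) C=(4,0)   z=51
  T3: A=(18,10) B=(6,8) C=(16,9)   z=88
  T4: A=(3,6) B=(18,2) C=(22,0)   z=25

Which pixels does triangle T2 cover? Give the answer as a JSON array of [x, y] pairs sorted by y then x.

T0:
  2·area = 196  (B↔C swapped to make it positive)
  edge (21, 14)→(4, 0): d=(-17,-14) inclusive
  edge (4, 0)→(18, 0): d=(14,0) inclusive
  edge (18, 0)→(21, 14): d=(3,14) inclusive
    (3,0)@(7, 1): e=[25,14,157] → X
    (4,0)@(9, 1): e=[53,14,129] → X
    (5,0)@(11, 1): e=[81,14,101] → X
    (6,0)@(13, 1): e=[109,14,73] → X
    (7,0)@(15, 1): e=[137,14,45] → X
    (8,0)@(17, 1): e=[165,14,17] → X
    (9,0)@(19, 1): e=[193,14,-11] → .
    (3,1)@(7, 3): e=[-9,42,163] → .
    (4,1)@(9, 3): e=[19,42,135] → X
    (9,1)@(19, 3): e=[159,42,-5] → .
    (4,2)@(9, 5): e=[-15,70,141] → .
    (5,2)@(11, 5): e=[13,70,113] → X
  covered (24 px):
    . . . X X X X X X . . .
    . . . . X X X X X . . .
    . . . . . X X X X X . .
    . . . . . . X X X X . .
    . . . . . . . X X X . .
    . . . . . . . . . X . .
    . . . . . . . . . . . .
    . . . . . . . . . . . .
    . . . . . . . . . . . .
    . . . . . . . . . . . .
    . . . . . . . . . . . .
T1:
  2·area = 136
  edge (0, 2)→(14, 12): d=(14,10) inclusive
  edge (14, 12)→(6, 16): d=(-8,4) inclusive
  edge (6, 16)→(0, 2): d=(-6,-14) inclusive
    (0,1)@(1, 3): e=[4,124,8] → X
    (1,1)@(3, 3): e=[-16,116,36] → .
    (0,2)@(1, 5): e=[32,108,-4] → .
    (1,2)@(3, 5): e=[12,100,24] → X
    (2,2)@(5, 5): e=[-8,92,52] → .
    (1,3)@(3, 7): e=[40,84,12] → X
    (2,3)@(5, 7): e=[20,76,40] → X
    (3,3)@(7, 7): e=[0,68,68] → X  [on edge]
    (4,3)@(9, 7): e=[-20,60,96] → .
    (1,4)@(3, 9): e=[68,68,0] → X  [on edge]
    (4,4)@(9, 9): e=[8,44,84] → X
    (5,4)@(11, 9): e=[-12,36,112] → .
    (10,8)@(21, 17): e=[0,-68,204] → .  [on edge]
  covered (18 px):
    . . . . . . . . . . . .
    X . . . . . . . . . . .
    . X . . . . . . . . . .
    . X X X . . . . . . . .
    . X X X X . . . . . . .
    . . X X X X . . . . . .
    . . X X X X . . . . . .
    . . . X . . . . . . . .
    . . . . . . . . . . . .
    . . . . . . . . . . . .
    . . . . . . . . . . . .
T2:
  2·area = 16  (B↔C swapped to make it positive)
  edge (18, 16)→(4, 0): d=(-14,-16) inclusive
  edge (4, 0)→(12, 8): d=(8,8) inclusive
  edge (12, 8)→(18, 16): d=(6,8) inclusive
    (2,0)@(5, 1): e=[2,0,14] → X  [on edge]
    (3,0)@(7, 1): e=[34,-16,-2] → .
    (2,1)@(5, 3): e=[-26,16,26] → .
    (3,1)@(7, 3): e=[6,0,10] → X  [on edge]
    (4,1)@(9, 3): e=[38,-16,-6] → .
    (3,2)@(7, 5): e=[-22,16,22] → .
    (4,2)@(9, 5): e=[10,0,6] → X  [on edge]
    (5,2)@(11, 5): e=[42,-16,-10] → .
    (4,3)@(9, 7): e=[-18,16,18] → .
    (5,3)@(11, 7): e=[14,0,2] → X  [on edge]
    (6,3)@(13, 7): e=[46,-16,-14] → .
    (5,4)@(11, 9): e=[-14,16,14] → .
    (6,4)@(13, 9): e=[18,0,-2] → .  [on edge]
    (7,5)@(15, 11): e=[22,0,-6] → .  [on edge]
    (8,6)@(17, 13): e=[26,0,-10] → .  [on edge]
    (9,7)@(19, 15): e=[30,0,-14] → .  [on edge]
    (10,8)@(21, 17): e=[34,0,-18] → .  [on edge]
    (11,9)@(23, 19): e=[38,0,-22] → .  [on edge]
  covered (4 px):
    . . X . . . . . . . . .
    . . . X . . . . . . . .
    . . . . X . . . . . . .
    . . . . . X . . . . . .
    . . . . . . . . . . . .
    . . . . . . . . . . . .
    . . . . . . . . . . . .
    . . . . . . . . . . . .
    . . . . . . . . . . . .
    . . . . . . . . . . . .
    . . . . . . . . . . . .
T3:
  2·area = 8
  edge (18, 10)→(6, 8): d=(-12,-2) inclusive
  edge (6, 8)→(16, 9): d=(10,1) inclusive
  edge (16, 9)→(18, 10): d=(2,1) inclusive
    (6,4)@(13, 9): e=[2,3,3] → X
    (7,4)@(15, 9): e=[6,1,1] → X
    (8,4)@(17, 9): e=[10,-1,-1] → .
    (6,5)@(13, 11): e=[-22,23,7] → .
    (7,5)@(15, 11): e=[-18,21,5] → .
  covered (2 px):
    . . . . . . . . . . . .
    . . . . . . . . . . . .
    . . . . . . . . . . . .
    . . . . . . . . . . . .
    . . . . . . X X . . . .
    . . . . . . . . . . . .
    . . . . . . . . . . . .
    . . . . . . . . . . . .
    . . . . . . . . . . . .
    . . . . . . . . . . . .
    . . . . . . . . . . . .
T4:
  2·area = 14  (B↔C swapped to make it positive)
  edge (3, 6)→(22, 0): d=(19,-6) inclusive
  edge (22, 0)→(18, 2): d=(-4,2) inclusive
  edge (18, 2)→(3, 6): d=(-15,4) inclusive
    (9,0)@(19, 1): e=[1,2,11] → X
    (10,0)@(21, 1): e=[13,-2,3] → .
    (6,1)@(13, 3): e=[3,6,5] → X
    (7,1)@(15, 3): e=[15,2,-3] → .
    (9,1)@(19, 3): e=[39,-6,-19] → .
    (6,2)@(13, 5): e=[41,-2,-25] → .
  covered (2 px):
    . . . . . . . . . X . .
    . . . . . . X . . . . .
    . . . . . . . . . . . .
    . . . . . . . . . . . .
    . . . . . . . . . . . .
    . . . . . . . . . . . .
    . . . . . . . . . . . .
    . . . . . . . . . . . .
    . . . . . . . . . . . .
    . . . . . . . . . . . .
    . . . . . . . . . . . .

Final: [[2,0],[3,1],[4,2],[5,3]]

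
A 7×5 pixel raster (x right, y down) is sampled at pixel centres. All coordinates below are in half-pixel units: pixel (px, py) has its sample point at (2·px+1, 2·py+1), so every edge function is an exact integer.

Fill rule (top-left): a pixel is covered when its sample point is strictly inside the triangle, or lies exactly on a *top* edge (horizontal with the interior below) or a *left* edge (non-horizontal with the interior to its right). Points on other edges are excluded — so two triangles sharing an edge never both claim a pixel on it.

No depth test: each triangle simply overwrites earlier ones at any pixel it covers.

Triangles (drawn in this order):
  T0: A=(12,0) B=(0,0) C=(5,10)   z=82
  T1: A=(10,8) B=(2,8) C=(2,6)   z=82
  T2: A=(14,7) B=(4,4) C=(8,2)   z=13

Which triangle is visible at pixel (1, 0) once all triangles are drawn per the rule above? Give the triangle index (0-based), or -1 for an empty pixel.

T0:
  2·area = 120  (B↔C swapped to make it positive)
  edge (12, 0)→(5, 10): d=(-7,10) right/bottom  bias=-1
  edge (5, 10)→(0, 0): d=(-5,-10) top-left  bias=+0
  edge (0, 0)→(12, 0): d=(12,0) top-left  bias=+0
    (0,0)@(1, 1): e=[103,5,12] → #
    (1,0)@(3, 1): e=[83,25,12] → #
    (2,0)@(5, 1): e=[63,45,12] → #
    (3,0)@(7, 1): e=[43,65,12] → #
    (4,0)@(9, 1): e=[23,85,12] → #
    (5,0)@(11, 1): e=[3,105,12] → #
    (6,0)@(13, 1): e=[-17,125,12] → ·
    (0,1)@(1, 3): e=[89,-5,36] → ·
    (1,1)@(3, 3): e=[69,15,36] → #
    (5,1)@(11, 3): e=[-11,95,36] → ·
    (1,2)@(3, 5): e=[55,5,60] → #
    (4,2)@(9, 5): e=[-5,65,60] → ·
  covered (16 px):
    # # # # # # ·
    · # # # # · ·
    · # # # · · ·
    · · # # · · ·
    · · # · · · ·
T1:
  2·area = 16
  edge (10, 8)→(2, 8): d=(-8,0) right/bottom  bias=-1
  edge (2, 8)→(2, 6): d=(0,-2) top-left  bias=+0
  edge (2, 6)→(10, 8): d=(8,2) right/bottom  bias=-1
    (1,3)@(3, 7): e=[8,2,6] → #
    (2,3)@(5, 7): e=[8,6,2] → #
    (3,3)@(7, 7): e=[8,10,-2] → ·
    (1,4)@(3, 9): e=[-8,2,22] → ·
    (2,4)@(5, 9): e=[-8,6,18] → ·
  covered (2 px):
    · · · · · · ·
    · · · · · · ·
    · · · · · · ·
    · # # · · · ·
    · · · · · · ·
T2:
  2·area = 32
  edge (14, 7)→(4, 4): d=(-10,-3) top-left  bias=+0
  edge (4, 4)→(8, 2): d=(4,-2) top-left  bias=+0
  edge (8, 2)→(14, 7): d=(6,5) right/bottom  bias=-1
    (3,1)@(7, 3): e=[19,2,11] → #
    (4,1)@(9, 3): e=[25,6,1] → #
    (5,1)@(11, 3): e=[31,10,-9] → ·
    (3,2)@(7, 5): e=[-1,10,23] → ·
    (4,2)@(9, 5): e=[5,14,13] → #
    (5,2)@(11, 5): e=[11,18,3] → #
    (6,2)@(13, 5): e=[17,22,-7] → ·
    (4,3)@(9, 7): e=[-15,22,25] → ·
    (5,3)@(11, 7): e=[-9,26,15] → ·
  covered (4 px):
    · · · · · · ·
    · · · # # · ·
    · · · · # # ·
    · · · · · · ·
    · · · · · · ·

Z-buffer (winner per pixel, '.' = empty):
  0 0 0 0 0 0 .
  . 0 0 2 2 . .
  . 0 0 0 2 2 .
  . 1 1 0 . . .
  . . 0 . . . .

Answer: 0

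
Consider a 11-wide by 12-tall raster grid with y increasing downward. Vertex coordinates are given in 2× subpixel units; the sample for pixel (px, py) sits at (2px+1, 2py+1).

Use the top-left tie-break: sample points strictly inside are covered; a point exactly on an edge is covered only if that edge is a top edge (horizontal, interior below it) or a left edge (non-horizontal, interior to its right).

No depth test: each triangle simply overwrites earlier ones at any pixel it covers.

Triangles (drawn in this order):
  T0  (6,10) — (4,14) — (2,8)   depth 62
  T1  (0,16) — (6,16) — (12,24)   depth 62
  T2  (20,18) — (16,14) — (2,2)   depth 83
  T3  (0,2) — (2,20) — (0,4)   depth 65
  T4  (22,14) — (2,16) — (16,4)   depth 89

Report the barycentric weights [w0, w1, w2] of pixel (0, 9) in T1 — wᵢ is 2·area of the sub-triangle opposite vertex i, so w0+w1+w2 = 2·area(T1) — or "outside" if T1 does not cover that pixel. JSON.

T0:
  2·area = 20
  edge (6, 10)→(4, 14): d=(-2,4) right/bottom  bias=-1
  edge (4, 14)→(2, 8): d=(-2,-6) top-left  bias=+0
  edge (2, 8)→(6, 10): d=(4,2) right/bottom  bias=-1
    (0,2)@(1, 5): e=[30,0,-10] → .  [on edge]
    (1,4)@(3, 9): e=[14,4,2] → X
    (2,4)@(5, 9): e=[6,16,-2] → .
    (1,5)@(3, 11): e=[10,0,10] → X  [on edge]
    (2,5)@(5, 11): e=[2,12,6] → X
    (3,5)@(7, 11): e=[-6,24,2] → .
    (1,6)@(3, 13): e=[6,-4,18] → .
    (2,6)@(5, 13): e=[-2,8,14] → .
    (2,8)@(5, 17): e=[-10,0,30] → .  [on edge]
    (3,11)@(7, 23): e=[-30,0,50] → .  [on edge]
  covered (3 px):
    . . . . . . . . . . .
    . . . . . . . . . . .
    . . . . . . . . . . .
    . . . . . . . . . . .
    . X . . . . . . . . .
    . X X . . . . . . . .
    . . . . . . . . . . .
    . . . . . . . . . . .
    . . . . . . . . . . .
    . . . . . . . . . . .
    . . . . . . . . . . .
    . . . . . . . . . . .
T1:
  2·area = 48
  edge (0, 16)→(6, 16): d=(6,0) top-left  bias=+0
  edge (6, 16)→(12, 24): d=(6,8) right/bottom  bias=-1
  edge (12, 24)→(0, 16): d=(-12,-8) top-left  bias=+0
    (1,8)@(3, 17): e=[6,30,12] → X
    (2,8)@(5, 17): e=[6,14,28] → X
    (3,8)@(7, 17): e=[6,-2,44] → .
    (1,9)@(3, 19): e=[18,42,-12] → .
    (2,9)@(5, 19): e=[18,26,4] → X
    (3,9)@(7, 19): e=[18,10,20] → X
    (4,9)@(9, 19): e=[18,-6,36] → .
    (2,10)@(5, 21): e=[30,38,-20] → .
    (3,10)@(7, 21): e=[30,22,-4] → .
    (4,10)@(9, 21): e=[30,6,12] → X
    (5,10)@(11, 21): e=[30,-10,28] → .
    (4,11)@(9, 23): e=[42,18,-12] → .
  covered (6 px):
    . . . . . . . . . . .
    . . . . . . . . . . .
    . . . . . . . . . . .
    . . . . . . . . . . .
    . . . . . . . . . . .
    . . . . . . . . . . .
    . . . . . . . . . . .
    . . . . . . . . . . .
    . X X . . . . . . . .
    . . X X . . . . . . .
    . . . . X . . . . . .
    . . . . . X . . . . .
T2:
  2·area = 8  (B↔C swapped to make it positive)
  edge (20, 18)→(2, 2): d=(-18,-16) top-left  bias=+0
  edge (2, 2)→(16, 14): d=(14,12) right/bottom  bias=-1
  edge (16, 14)→(20, 18): d=(4,4) right/bottom  bias=-1
    (1,0)@(3, 1): e=[34,-26,0] → .  [on edge]
    (2,1)@(5, 3): e=[30,-22,0] → .  [on edge]
    (3,2)@(7, 5): e=[26,-18,0] → .  [on edge]
    (4,3)@(9, 7): e=[22,-14,0] → .  [on edge]
    (5,4)@(11, 9): e=[18,-10,0] → .  [on edge]
    (6,5)@(13, 11): e=[14,-6,0] → .  [on edge]
    (7,6)@(15, 13): e=[10,-2,0] → .  [on edge]
    (8,7)@(17, 15): e=[6,2,0] → .  [on edge]
    (9,8)@(19, 17): e=[2,6,0] → .  [on edge]
    (10,9)@(21, 19): e=[-2,10,0] → .  [on edge]
  covered (0 px):
    . . . . . . . . . . .
    . . . . . . . . . . .
    . . . . . . . . . . .
    . . . . . . . . . . .
    . . . . . . . . . . .
    . . . . . . . . . . .
    . . . . . . . . . . .
    . . . . . . . . . . .
    . . . . . . . . . . .
    . . . . . . . . . . .
    . . . . . . . . . . .
    . . . . . . . . . . .
T3:
  2·area = 4
  edge (0, 2)→(2, 20): d=(2,18) right/bottom  bias=-1
  edge (2, 20)→(0, 4): d=(-2,-16) top-left  bias=+0
  edge (0, 4)→(0, 2): d=(0,-2) top-left  bias=+0
    (0,5)@(1, 11): e=[0,2,2] → .  [on edge]
  covered (0 px):
    . . . . . . . . . . .
    . . . . . . . . . . .
    . . . . . . . . . . .
    . . . . . . . . . . .
    . . . . . . . . . . .
    . . . . . . . . . . .
    . . . . . . . . . . .
    . . . . . . . . . . .
    . . . . . . . . . . .
    . . . . . . . . . . .
    . . . . . . . . . . .
    . . . . . . . . . . .
T4:
  2·area = 212
  edge (22, 14)→(2, 16): d=(-20,2) right/bottom  bias=-1
  edge (2, 16)→(16, 4): d=(14,-12) top-left  bias=+0
  edge (16, 4)→(22, 14): d=(6,10) right/bottom  bias=-1
    (7,2)@(15, 5): e=[194,2,16] → X
    (8,2)@(17, 5): e=[190,26,-4] → .
    (6,3)@(13, 7): e=[158,6,48] → X
    (8,3)@(17, 7): e=[150,54,8] → X
    (9,3)@(19, 7): e=[146,78,-12] → .
    (5,4)@(11, 9): e=[122,10,80] → X
    (9,4)@(19, 9): e=[106,106,0] → .  [on edge]
    (4,5)@(9, 11): e=[86,14,112] → X
    (9,5)@(19, 11): e=[66,134,12] → X
    (10,5)@(21, 11): e=[62,158,-8] → .
    (3,6)@(7, 13): e=[50,18,144] → X
    (10,6)@(21, 13): e=[22,186,4] → X
  covered (26 px):
    . . . . . . . . . . .
    . . . . . . . . . . .
    . . . . . . . X . . .
    . . . . . . X X X . .
    . . . . . X X X X . .
    . . . . X X X X X X .
    . . . X X X X X X X X
    . . X X X X . . . . .
    . . . . . . . . . . .
    . . . . . . . . . . .
    . . . . . . . . . . .
    . . . . . . . . . . .

Result: "outside"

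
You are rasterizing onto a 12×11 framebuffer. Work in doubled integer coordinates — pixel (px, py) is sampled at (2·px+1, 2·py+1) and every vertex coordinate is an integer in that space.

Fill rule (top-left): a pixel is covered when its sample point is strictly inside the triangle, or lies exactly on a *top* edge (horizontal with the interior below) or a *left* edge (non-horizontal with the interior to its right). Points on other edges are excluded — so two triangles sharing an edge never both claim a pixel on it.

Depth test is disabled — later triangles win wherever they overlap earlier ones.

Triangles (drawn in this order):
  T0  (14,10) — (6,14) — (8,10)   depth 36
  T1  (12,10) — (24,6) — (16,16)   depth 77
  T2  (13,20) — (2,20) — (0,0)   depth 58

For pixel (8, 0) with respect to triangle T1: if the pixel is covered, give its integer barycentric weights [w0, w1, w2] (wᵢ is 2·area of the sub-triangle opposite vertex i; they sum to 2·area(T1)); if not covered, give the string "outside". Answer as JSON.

T0:
  2·area = 24
  edge (14, 10)→(6, 14): d=(-8,4) right/bottom  bias=-1
  edge (6, 14)→(8, 10): d=(2,-4) top-left  bias=+0
  edge (8, 10)→(14, 10): d=(6,0) top-left  bias=+0
    (4,5)@(9, 11): e=[12,6,6] → #
    (5,5)@(11, 11): e=[4,14,6] → #
    (6,5)@(13, 11): e=[-4,22,6] → ·
    (3,6)@(7, 13): e=[4,2,18] → #
    (4,6)@(9, 13): e=[-4,10,18] → ·
    (5,6)@(11, 13): e=[-12,18,18] → ·
    (3,7)@(7, 15): e=[-12,6,30] → ·
  covered (3 px):
    · · · · · · · · · · · ·
    · · · · · · · · · · · ·
    · · · · · · · · · · · ·
    · · · · · · · · · · · ·
    · · · · · · · · · · · ·
    · · · · # # · · · · · ·
    · · · # · · · · · · · ·
    · · · · · · · · · · · ·
    · · · · · · · · · · · ·
    · · · · · · · · · · · ·
    · · · · · · · · · · · ·
T1:
  2·area = 88
  edge (12, 10)→(24, 6): d=(12,-4) top-left  bias=+0
  edge (24, 6)→(16, 16): d=(-8,10) right/bottom  bias=-1
  edge (16, 16)→(12, 10): d=(-4,-6) top-left  bias=+0
    (10,3)@(21, 7): e=[0,22,66] → #  [on edge]
    (11,3)@(23, 7): e=[8,2,78] → #
    (7,4)@(15, 9): e=[0,66,22] → #  [on edge]
    (8,4)@(17, 9): e=[8,46,34] → #
    (9,4)@(19, 9): e=[16,26,46] → #
    (11,4)@(23, 9): e=[32,-14,70] → ·
    (4,5)@(9, 11): e=[0,110,-22] → ·  [on edge]
    (6,5)@(13, 11): e=[16,70,2] → #
    (10,5)@(21, 11): e=[48,-10,50] → ·
    (1,6)@(3, 13): e=[0,154,-66] → ·  [on edge]
    (6,6)@(13, 13): e=[40,54,-6] → ·
    (7,6)@(15, 13): e=[48,34,6] → #
  covered (12 px):
    · · · · · · · · · · · ·
    · · · · · · · · · · · ·
    · · · · · · · · · · · ·
    · · · · · · · · · · # #
    · · · · · · · # # # # ·
    · · · · · · # # # # · ·
    · · · · · · · # # · · ·
    · · · · · · · · · · · ·
    · · · · · · · · · · · ·
    · · · · · · · · · · · ·
    · · · · · · · · · · · ·
T2:
  2·area = 220
  edge (13, 20)→(2, 20): d=(-11,0) right/bottom  bias=-1
  edge (2, 20)→(0, 0): d=(-2,-20) top-left  bias=+0
  edge (0, 0)→(13, 20): d=(13,20) right/bottom  bias=-1
    (0,1)@(1, 3): e=[187,14,19] → #
    (1,1)@(3, 3): e=[187,54,-21] → ·
    (0,2)@(1, 5): e=[165,10,45] → #
    (1,2)@(3, 5): e=[165,50,5] → #
    (2,2)@(5, 5): e=[165,90,-35] → ·
    (0,3)@(1, 7): e=[143,6,71] → #
    (2,3)@(5, 7): e=[143,86,-9] → ·
    (0,4)@(1, 9): e=[121,2,97] → #
    (2,4)@(5, 9): e=[121,82,17] → #
    (3,4)@(7, 9): e=[121,122,-23] → ·
    (0,5)@(1, 11): e=[99,-2,123] → ·
    (1,5)@(3, 11): e=[99,38,83] → #
  covered (28 px):
    · · · · · · · · · · · ·
    # · · · · · · · · · · ·
    # # · · · · · · · · · ·
    # # · · · · · · · · · ·
    # # # · · · · · · · · ·
    · # # # · · · · · · · ·
    · # # # · · · · · · · ·
    · # # # # · · · · · · ·
    · # # # # # · · · · · ·
    · # # # # # · · · · · ·
    · · · · · · · · · · · ·

Result: "outside"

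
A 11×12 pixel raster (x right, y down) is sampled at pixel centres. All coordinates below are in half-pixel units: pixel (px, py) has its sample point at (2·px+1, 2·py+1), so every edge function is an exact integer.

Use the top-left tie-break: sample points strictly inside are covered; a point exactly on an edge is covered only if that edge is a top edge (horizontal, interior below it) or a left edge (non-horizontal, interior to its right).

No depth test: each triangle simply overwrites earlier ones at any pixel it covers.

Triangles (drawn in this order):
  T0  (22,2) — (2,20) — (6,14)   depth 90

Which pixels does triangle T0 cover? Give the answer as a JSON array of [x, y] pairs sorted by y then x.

T0:
  2·area = 48
  edge (22, 2)→(2, 20): d=(-20,18) right/bottom  bias=-1
  edge (2, 20)→(6, 14): d=(4,-6) top-left  bias=+0
  edge (6, 14)→(22, 2): d=(16,-12) top-left  bias=+0
    (6,4)@(13, 9): e=[22,22,4] → X
    (7,4)@(15, 9): e=[-14,34,28] → .
    (5,5)@(11, 11): e=[18,18,12] → X
    (6,5)@(13, 11): e=[-18,30,36] → .
    (4,6)@(9, 13): e=[14,14,20] → X
    (5,6)@(11, 13): e=[-22,26,44] → .
    (3,7)@(7, 15): e=[10,10,28] → X
    (4,7)@(9, 15): e=[-26,22,52] → .
    (2,8)@(5, 17): e=[6,6,36] → X
    (3,8)@(7, 17): e=[-30,18,60] → .
    (1,9)@(3, 19): e=[2,2,44] → X
    (2,9)@(5, 19): e=[-34,14,68] → .
  covered (6 px):
    . . . . . . . . . . .
    . . . . . . . . . . .
    . . . . . . . . . . .
    . . . . . . . . . . .
    . . . . . . X . . . .
    . . . . . X . . . . .
    . . . . X . . . . . .
    . . . X . . . . . . .
    . . X . . . . . . . .
    . X . . . . . . . . .
    . . . . . . . . . . .
    . . . . . . . . . . .

Answer: [[6,4],[5,5],[4,6],[3,7],[2,8],[1,9]]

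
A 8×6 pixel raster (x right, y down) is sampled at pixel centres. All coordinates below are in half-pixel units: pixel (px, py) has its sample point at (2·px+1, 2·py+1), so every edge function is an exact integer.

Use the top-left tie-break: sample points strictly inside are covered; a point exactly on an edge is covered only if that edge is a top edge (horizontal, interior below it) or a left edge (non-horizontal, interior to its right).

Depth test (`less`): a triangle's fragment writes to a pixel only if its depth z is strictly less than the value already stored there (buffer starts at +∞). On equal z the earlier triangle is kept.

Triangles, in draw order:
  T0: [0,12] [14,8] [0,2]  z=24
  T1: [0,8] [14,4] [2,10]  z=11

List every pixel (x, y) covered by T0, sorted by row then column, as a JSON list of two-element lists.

T0:
  2·area = 140  (B↔C swapped to make it positive)
  edge (0, 12)→(0, 2): d=(0,-10) top-left  bias=+0
  edge (0, 2)→(14, 8): d=(14,6) right/bottom  bias=-1
  edge (14, 8)→(0, 12): d=(-14,4) right/bottom  bias=-1
    (0,1)@(1, 3): e=[10,8,122] → █
    (1,1)@(3, 3): e=[30,-4,114] → ·
    (0,2)@(1, 5): e=[10,36,94] → █
    (1,2)@(3, 5): e=[30,24,86] → █
    (2,2)@(5, 5): e=[50,12,78] → █
    (3,2)@(7, 5): e=[70,0,70] → ·  [on edge]
    (0,3)@(1, 7): e=[10,64,66] → █
    (3,3)@(7, 7): e=[70,28,42] → █
    (4,3)@(9, 7): e=[90,16,34] → █
    (5,3)@(11, 7): e=[110,4,26] → █
    (6,3)@(13, 7): e=[130,-8,18] → ·
    (0,4)@(1, 9): e=[10,92,38] → █
  covered (17 px):
    · · · · · · · ·
    █ · · · · · · ·
    █ █ █ · · · · ·
    █ █ █ █ █ █ · ·
    █ █ █ █ █ · · ·
    █ █ · · · · · ·
T1:
  2·area = 36
  edge (0, 8)→(14, 4): d=(14,-4) top-left  bias=+0
  edge (14, 4)→(2, 10): d=(-12,6) right/bottom  bias=-1
  edge (2, 10)→(0, 8): d=(-2,-2) top-left  bias=+0
    (5,2)@(11, 5): e=[2,6,28] → █
    (6,2)@(13, 5): e=[10,-6,32] → ·
    (2,3)@(5, 7): e=[6,18,12] → █
    (3,3)@(7, 7): e=[14,6,16] → █
    (4,3)@(9, 7): e=[22,-6,20] → ·
    (5,3)@(11, 7): e=[30,-18,24] → ·
    (0,4)@(1, 9): e=[18,18,0] → █  [on edge]
    (1,4)@(3, 9): e=[26,6,4] → █
    (2,4)@(5, 9): e=[34,-6,8] → ·
    (3,4)@(7, 9): e=[42,-18,12] → ·
    (0,5)@(1, 11): e=[46,-6,-4] → ·
    (1,5)@(3, 11): e=[54,-18,0] → ·  [on edge]
  covered (5 px):
    · · · · · · · ·
    · · · · · · · ·
    · · · · · █ · ·
    · · █ █ · · · ·
    █ █ · · · · · ·
    · · · · · · · ·

Answer: [[0,1],[0,2],[1,2],[2,2],[0,3],[1,3],[2,3],[3,3],[4,3],[5,3],[0,4],[1,4],[2,4],[3,4],[4,4],[0,5],[1,5]]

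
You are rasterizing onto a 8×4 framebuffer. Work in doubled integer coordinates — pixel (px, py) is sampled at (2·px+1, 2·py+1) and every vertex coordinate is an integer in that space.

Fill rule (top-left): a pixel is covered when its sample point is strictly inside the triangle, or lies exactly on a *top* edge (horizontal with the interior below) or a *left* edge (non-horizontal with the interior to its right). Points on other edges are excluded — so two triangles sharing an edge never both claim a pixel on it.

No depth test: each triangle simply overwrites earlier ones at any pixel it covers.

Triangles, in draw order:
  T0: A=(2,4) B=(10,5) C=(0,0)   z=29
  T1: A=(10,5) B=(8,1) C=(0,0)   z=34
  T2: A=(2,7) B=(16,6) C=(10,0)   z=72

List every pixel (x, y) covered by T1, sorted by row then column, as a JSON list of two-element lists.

T0:
  2·area = 30  (B↔C swapped to make it positive)
  edge (2, 4)→(0, 0): d=(-2,-4) top-left  bias=+0
  edge (0, 0)→(10, 5): d=(10,5) right/bottom  bias=-1
  edge (10, 5)→(2, 4): d=(-8,-1) top-left  bias=+0
    (0,0)@(1, 1): e=[2,5,23] → █
    (1,0)@(3, 1): e=[10,-5,25] → ·
    (0,1)@(1, 3): e=[-2,25,7] → ·
    (1,1)@(3, 3): e=[6,15,9] → █
    (2,1)@(5, 3): e=[14,5,11] → █
    (3,1)@(7, 3): e=[22,-5,13] → ·
    (1,2)@(3, 5): e=[2,35,-7] → ·
    (2,2)@(5, 5): e=[10,25,-5] → ·
  covered (3 px):
    █ · · · · · · ·
    · █ █ · · · · ·
    · · · · · · · ·
    · · · · · · · ·
T1:
  2·area = 30  (B↔C swapped to make it positive)
  edge (10, 5)→(0, 0): d=(-10,-5) top-left  bias=+0
  edge (0, 0)→(8, 1): d=(8,1) right/bottom  bias=-1
  edge (8, 1)→(10, 5): d=(2,4) right/bottom  bias=-1
    (1,0)@(3, 1): e=[5,5,20] → █
    (2,0)@(5, 1): e=[15,3,12] → █
    (3,0)@(7, 1): e=[25,1,4] → █
    (4,0)@(9, 1): e=[35,-1,-4] → ·
    (1,1)@(3, 3): e=[-15,21,24] → ·
    (2,1)@(5, 3): e=[-5,19,16] → ·
    (3,1)@(7, 3): e=[5,17,8] → █
    (4,1)@(9, 3): e=[15,15,0] → ·  [on edge]
    (3,2)@(7, 5): e=[-15,33,12] → ·
    (5,3)@(11, 7): e=[-15,45,0] → ·  [on edge]
  covered (4 px):
    · █ █ █ · · · ·
    · · · █ · · · ·
    · · · · · · · ·
    · · · · · · · ·
T2:
  2·area = 90  (B↔C swapped to make it positive)
  edge (2, 7)→(10, 0): d=(8,-7) top-left  bias=+0
  edge (10, 0)→(16, 6): d=(6,6) right/bottom  bias=-1
  edge (16, 6)→(2, 7): d=(-14,1) right/bottom  bias=-1
    (4,0)@(9, 1): e=[1,12,77] → █
    (5,0)@(11, 1): e=[15,0,75] → ·  [on edge]
    (3,1)@(7, 3): e=[3,36,51] → █
    (5,1)@(11, 3): e=[31,12,47] → █
    (6,1)@(13, 3): e=[45,0,45] → ·  [on edge]
    (2,2)@(5, 5): e=[5,60,25] → █
    (6,2)@(13, 5): e=[61,12,17] → █
    (7,2)@(15, 5): e=[75,0,15] → ·  [on edge]
    (2,3)@(5, 7): e=[21,72,-3] → ·
    (3,3)@(7, 7): e=[35,60,-5] → ·
    (4,3)@(9, 7): e=[49,48,-7] → ·
    (5,3)@(11, 7): e=[63,36,-9] → ·
  covered (9 px):
    · · · · █ · · ·
    · · · █ █ █ · ·
    · · █ █ █ █ █ ·
    · · · · · · · ·

Result: [[1,0],[2,0],[3,0],[3,1]]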